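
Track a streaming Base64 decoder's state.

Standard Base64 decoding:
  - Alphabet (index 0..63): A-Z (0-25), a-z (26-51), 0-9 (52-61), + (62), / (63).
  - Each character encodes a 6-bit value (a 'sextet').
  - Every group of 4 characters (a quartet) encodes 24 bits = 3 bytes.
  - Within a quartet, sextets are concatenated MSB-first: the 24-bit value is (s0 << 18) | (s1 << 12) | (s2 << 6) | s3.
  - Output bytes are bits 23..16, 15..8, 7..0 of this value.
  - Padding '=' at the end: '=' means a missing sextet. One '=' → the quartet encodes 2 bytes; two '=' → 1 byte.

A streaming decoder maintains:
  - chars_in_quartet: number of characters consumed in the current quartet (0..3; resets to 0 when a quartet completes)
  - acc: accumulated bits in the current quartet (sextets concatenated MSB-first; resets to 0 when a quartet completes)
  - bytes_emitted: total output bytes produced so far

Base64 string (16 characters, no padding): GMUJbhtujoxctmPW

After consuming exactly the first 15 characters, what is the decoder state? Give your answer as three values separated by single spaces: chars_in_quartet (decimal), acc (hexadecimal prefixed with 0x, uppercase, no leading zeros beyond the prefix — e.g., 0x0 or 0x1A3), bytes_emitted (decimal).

Answer: 3 0x2D98F 9

Derivation:
After char 0 ('G'=6): chars_in_quartet=1 acc=0x6 bytes_emitted=0
After char 1 ('M'=12): chars_in_quartet=2 acc=0x18C bytes_emitted=0
After char 2 ('U'=20): chars_in_quartet=3 acc=0x6314 bytes_emitted=0
After char 3 ('J'=9): chars_in_quartet=4 acc=0x18C509 -> emit 18 C5 09, reset; bytes_emitted=3
After char 4 ('b'=27): chars_in_quartet=1 acc=0x1B bytes_emitted=3
After char 5 ('h'=33): chars_in_quartet=2 acc=0x6E1 bytes_emitted=3
After char 6 ('t'=45): chars_in_quartet=3 acc=0x1B86D bytes_emitted=3
After char 7 ('u'=46): chars_in_quartet=4 acc=0x6E1B6E -> emit 6E 1B 6E, reset; bytes_emitted=6
After char 8 ('j'=35): chars_in_quartet=1 acc=0x23 bytes_emitted=6
After char 9 ('o'=40): chars_in_quartet=2 acc=0x8E8 bytes_emitted=6
After char 10 ('x'=49): chars_in_quartet=3 acc=0x23A31 bytes_emitted=6
After char 11 ('c'=28): chars_in_quartet=4 acc=0x8E8C5C -> emit 8E 8C 5C, reset; bytes_emitted=9
After char 12 ('t'=45): chars_in_quartet=1 acc=0x2D bytes_emitted=9
After char 13 ('m'=38): chars_in_quartet=2 acc=0xB66 bytes_emitted=9
After char 14 ('P'=15): chars_in_quartet=3 acc=0x2D98F bytes_emitted=9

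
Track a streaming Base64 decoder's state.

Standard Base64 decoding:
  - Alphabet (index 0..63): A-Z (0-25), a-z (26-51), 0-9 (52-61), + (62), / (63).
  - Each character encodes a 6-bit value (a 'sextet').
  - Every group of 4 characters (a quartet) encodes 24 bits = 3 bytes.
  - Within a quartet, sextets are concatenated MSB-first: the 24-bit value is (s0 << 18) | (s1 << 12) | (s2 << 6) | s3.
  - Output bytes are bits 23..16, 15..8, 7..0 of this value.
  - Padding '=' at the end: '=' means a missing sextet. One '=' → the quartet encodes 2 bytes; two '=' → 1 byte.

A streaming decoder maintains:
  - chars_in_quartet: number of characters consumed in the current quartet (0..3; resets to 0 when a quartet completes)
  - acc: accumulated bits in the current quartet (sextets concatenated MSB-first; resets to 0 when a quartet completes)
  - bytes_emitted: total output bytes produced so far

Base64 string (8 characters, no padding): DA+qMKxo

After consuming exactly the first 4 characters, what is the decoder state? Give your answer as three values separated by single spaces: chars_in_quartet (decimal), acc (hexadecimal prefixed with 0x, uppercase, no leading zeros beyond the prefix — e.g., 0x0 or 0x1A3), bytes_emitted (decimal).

After char 0 ('D'=3): chars_in_quartet=1 acc=0x3 bytes_emitted=0
After char 1 ('A'=0): chars_in_quartet=2 acc=0xC0 bytes_emitted=0
After char 2 ('+'=62): chars_in_quartet=3 acc=0x303E bytes_emitted=0
After char 3 ('q'=42): chars_in_quartet=4 acc=0xC0FAA -> emit 0C 0F AA, reset; bytes_emitted=3

Answer: 0 0x0 3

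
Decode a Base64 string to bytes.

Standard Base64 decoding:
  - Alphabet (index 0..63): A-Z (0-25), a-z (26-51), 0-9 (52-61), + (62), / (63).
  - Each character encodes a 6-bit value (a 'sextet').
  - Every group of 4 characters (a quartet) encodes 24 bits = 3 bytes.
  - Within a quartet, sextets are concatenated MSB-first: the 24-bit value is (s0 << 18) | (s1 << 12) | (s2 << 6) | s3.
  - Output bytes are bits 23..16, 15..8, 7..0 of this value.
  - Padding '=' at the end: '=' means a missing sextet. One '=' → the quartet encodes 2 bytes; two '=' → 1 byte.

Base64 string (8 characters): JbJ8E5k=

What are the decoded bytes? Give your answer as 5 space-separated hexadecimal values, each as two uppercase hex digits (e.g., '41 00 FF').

Answer: 25 B2 7C 13 99

Derivation:
After char 0 ('J'=9): chars_in_quartet=1 acc=0x9 bytes_emitted=0
After char 1 ('b'=27): chars_in_quartet=2 acc=0x25B bytes_emitted=0
After char 2 ('J'=9): chars_in_quartet=3 acc=0x96C9 bytes_emitted=0
After char 3 ('8'=60): chars_in_quartet=4 acc=0x25B27C -> emit 25 B2 7C, reset; bytes_emitted=3
After char 4 ('E'=4): chars_in_quartet=1 acc=0x4 bytes_emitted=3
After char 5 ('5'=57): chars_in_quartet=2 acc=0x139 bytes_emitted=3
After char 6 ('k'=36): chars_in_quartet=3 acc=0x4E64 bytes_emitted=3
Padding '=': partial quartet acc=0x4E64 -> emit 13 99; bytes_emitted=5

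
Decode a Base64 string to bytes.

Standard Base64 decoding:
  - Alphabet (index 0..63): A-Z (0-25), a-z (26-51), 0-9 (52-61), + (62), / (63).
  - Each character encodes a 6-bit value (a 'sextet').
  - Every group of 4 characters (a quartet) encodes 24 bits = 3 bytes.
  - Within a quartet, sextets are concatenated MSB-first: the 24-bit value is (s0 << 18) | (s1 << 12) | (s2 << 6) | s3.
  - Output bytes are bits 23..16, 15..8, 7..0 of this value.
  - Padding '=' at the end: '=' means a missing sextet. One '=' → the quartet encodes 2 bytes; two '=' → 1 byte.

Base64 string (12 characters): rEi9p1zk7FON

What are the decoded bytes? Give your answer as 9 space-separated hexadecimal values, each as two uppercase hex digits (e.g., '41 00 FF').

Answer: AC 48 BD A7 5C E4 EC 53 8D

Derivation:
After char 0 ('r'=43): chars_in_quartet=1 acc=0x2B bytes_emitted=0
After char 1 ('E'=4): chars_in_quartet=2 acc=0xAC4 bytes_emitted=0
After char 2 ('i'=34): chars_in_quartet=3 acc=0x2B122 bytes_emitted=0
After char 3 ('9'=61): chars_in_quartet=4 acc=0xAC48BD -> emit AC 48 BD, reset; bytes_emitted=3
After char 4 ('p'=41): chars_in_quartet=1 acc=0x29 bytes_emitted=3
After char 5 ('1'=53): chars_in_quartet=2 acc=0xA75 bytes_emitted=3
After char 6 ('z'=51): chars_in_quartet=3 acc=0x29D73 bytes_emitted=3
After char 7 ('k'=36): chars_in_quartet=4 acc=0xA75CE4 -> emit A7 5C E4, reset; bytes_emitted=6
After char 8 ('7'=59): chars_in_quartet=1 acc=0x3B bytes_emitted=6
After char 9 ('F'=5): chars_in_quartet=2 acc=0xEC5 bytes_emitted=6
After char 10 ('O'=14): chars_in_quartet=3 acc=0x3B14E bytes_emitted=6
After char 11 ('N'=13): chars_in_quartet=4 acc=0xEC538D -> emit EC 53 8D, reset; bytes_emitted=9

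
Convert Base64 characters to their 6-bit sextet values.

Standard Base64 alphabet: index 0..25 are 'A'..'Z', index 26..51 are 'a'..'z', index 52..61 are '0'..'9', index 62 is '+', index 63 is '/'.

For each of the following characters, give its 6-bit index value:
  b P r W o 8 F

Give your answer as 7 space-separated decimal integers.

'b': a..z range, 26 + ord('b') − ord('a') = 27
'P': A..Z range, ord('P') − ord('A') = 15
'r': a..z range, 26 + ord('r') − ord('a') = 43
'W': A..Z range, ord('W') − ord('A') = 22
'o': a..z range, 26 + ord('o') − ord('a') = 40
'8': 0..9 range, 52 + ord('8') − ord('0') = 60
'F': A..Z range, ord('F') − ord('A') = 5

Answer: 27 15 43 22 40 60 5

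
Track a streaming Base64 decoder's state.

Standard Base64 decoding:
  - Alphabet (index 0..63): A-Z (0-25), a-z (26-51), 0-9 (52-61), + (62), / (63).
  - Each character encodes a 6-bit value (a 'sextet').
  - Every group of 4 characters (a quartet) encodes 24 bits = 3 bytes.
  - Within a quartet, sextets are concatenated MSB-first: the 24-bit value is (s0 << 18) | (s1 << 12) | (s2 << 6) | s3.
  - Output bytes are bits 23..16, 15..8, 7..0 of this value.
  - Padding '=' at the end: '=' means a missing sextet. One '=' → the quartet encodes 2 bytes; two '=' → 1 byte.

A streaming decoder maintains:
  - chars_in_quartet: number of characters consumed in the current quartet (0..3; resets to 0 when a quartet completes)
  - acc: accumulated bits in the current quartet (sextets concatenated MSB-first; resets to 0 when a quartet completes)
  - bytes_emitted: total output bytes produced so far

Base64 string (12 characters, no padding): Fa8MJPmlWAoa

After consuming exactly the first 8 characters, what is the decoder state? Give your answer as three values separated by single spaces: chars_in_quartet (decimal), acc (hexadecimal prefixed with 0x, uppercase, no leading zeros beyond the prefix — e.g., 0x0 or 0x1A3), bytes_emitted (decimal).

After char 0 ('F'=5): chars_in_quartet=1 acc=0x5 bytes_emitted=0
After char 1 ('a'=26): chars_in_quartet=2 acc=0x15A bytes_emitted=0
After char 2 ('8'=60): chars_in_quartet=3 acc=0x56BC bytes_emitted=0
After char 3 ('M'=12): chars_in_quartet=4 acc=0x15AF0C -> emit 15 AF 0C, reset; bytes_emitted=3
After char 4 ('J'=9): chars_in_quartet=1 acc=0x9 bytes_emitted=3
After char 5 ('P'=15): chars_in_quartet=2 acc=0x24F bytes_emitted=3
After char 6 ('m'=38): chars_in_quartet=3 acc=0x93E6 bytes_emitted=3
After char 7 ('l'=37): chars_in_quartet=4 acc=0x24F9A5 -> emit 24 F9 A5, reset; bytes_emitted=6

Answer: 0 0x0 6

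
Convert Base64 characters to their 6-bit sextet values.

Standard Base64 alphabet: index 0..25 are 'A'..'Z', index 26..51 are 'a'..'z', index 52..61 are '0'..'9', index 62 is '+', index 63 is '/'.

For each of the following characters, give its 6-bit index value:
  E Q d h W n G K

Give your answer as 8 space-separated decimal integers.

'E': A..Z range, ord('E') − ord('A') = 4
'Q': A..Z range, ord('Q') − ord('A') = 16
'd': a..z range, 26 + ord('d') − ord('a') = 29
'h': a..z range, 26 + ord('h') − ord('a') = 33
'W': A..Z range, ord('W') − ord('A') = 22
'n': a..z range, 26 + ord('n') − ord('a') = 39
'G': A..Z range, ord('G') − ord('A') = 6
'K': A..Z range, ord('K') − ord('A') = 10

Answer: 4 16 29 33 22 39 6 10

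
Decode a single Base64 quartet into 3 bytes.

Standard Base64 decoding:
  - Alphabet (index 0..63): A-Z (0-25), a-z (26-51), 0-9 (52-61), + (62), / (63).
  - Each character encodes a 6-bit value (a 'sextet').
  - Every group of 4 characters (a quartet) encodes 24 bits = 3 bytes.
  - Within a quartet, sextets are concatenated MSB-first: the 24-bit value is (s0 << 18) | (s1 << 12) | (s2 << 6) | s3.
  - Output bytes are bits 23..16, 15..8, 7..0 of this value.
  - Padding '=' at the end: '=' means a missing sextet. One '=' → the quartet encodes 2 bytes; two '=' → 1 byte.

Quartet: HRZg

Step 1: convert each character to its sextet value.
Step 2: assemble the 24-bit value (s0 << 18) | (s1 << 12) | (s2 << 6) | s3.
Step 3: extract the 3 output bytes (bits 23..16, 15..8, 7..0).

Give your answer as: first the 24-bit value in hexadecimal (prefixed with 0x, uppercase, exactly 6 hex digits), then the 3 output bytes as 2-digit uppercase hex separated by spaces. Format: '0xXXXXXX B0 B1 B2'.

Sextets: H=7, R=17, Z=25, g=32
24-bit: (7<<18) | (17<<12) | (25<<6) | 32
      = 0x1C0000 | 0x011000 | 0x000640 | 0x000020
      = 0x1D1660
Bytes: (v>>16)&0xFF=1D, (v>>8)&0xFF=16, v&0xFF=60

Answer: 0x1D1660 1D 16 60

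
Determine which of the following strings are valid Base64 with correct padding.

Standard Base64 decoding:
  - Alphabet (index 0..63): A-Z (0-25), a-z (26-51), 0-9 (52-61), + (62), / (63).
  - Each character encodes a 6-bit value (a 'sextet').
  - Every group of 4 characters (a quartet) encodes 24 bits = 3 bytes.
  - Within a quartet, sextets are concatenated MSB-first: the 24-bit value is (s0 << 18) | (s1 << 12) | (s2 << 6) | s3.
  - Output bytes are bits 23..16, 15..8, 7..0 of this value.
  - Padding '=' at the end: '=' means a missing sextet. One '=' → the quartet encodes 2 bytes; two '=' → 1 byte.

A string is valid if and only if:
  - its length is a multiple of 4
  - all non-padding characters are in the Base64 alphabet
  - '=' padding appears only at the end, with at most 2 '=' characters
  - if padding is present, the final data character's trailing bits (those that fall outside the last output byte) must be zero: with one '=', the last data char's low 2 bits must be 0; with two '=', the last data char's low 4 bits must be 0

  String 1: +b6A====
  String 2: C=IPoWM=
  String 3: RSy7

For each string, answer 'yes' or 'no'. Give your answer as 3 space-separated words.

Answer: no no yes

Derivation:
String 1: '+b6A====' → invalid (4 pad chars (max 2))
String 2: 'C=IPoWM=' → invalid (bad char(s): ['=']; '=' in middle)
String 3: 'RSy7' → valid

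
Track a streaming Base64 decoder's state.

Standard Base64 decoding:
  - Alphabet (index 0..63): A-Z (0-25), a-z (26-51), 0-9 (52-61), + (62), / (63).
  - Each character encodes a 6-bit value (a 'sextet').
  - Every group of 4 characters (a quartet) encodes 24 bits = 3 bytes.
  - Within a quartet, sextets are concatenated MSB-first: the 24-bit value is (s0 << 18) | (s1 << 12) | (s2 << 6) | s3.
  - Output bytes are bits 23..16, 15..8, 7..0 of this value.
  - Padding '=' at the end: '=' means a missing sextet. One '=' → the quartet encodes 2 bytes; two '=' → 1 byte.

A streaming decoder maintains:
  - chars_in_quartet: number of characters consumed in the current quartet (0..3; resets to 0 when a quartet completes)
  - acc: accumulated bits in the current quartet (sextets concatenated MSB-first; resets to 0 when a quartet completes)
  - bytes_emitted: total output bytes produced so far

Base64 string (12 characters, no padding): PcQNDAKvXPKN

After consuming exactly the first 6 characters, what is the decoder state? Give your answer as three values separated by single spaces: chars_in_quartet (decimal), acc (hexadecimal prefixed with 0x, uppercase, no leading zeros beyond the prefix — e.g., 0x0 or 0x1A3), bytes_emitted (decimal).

Answer: 2 0xC0 3

Derivation:
After char 0 ('P'=15): chars_in_quartet=1 acc=0xF bytes_emitted=0
After char 1 ('c'=28): chars_in_quartet=2 acc=0x3DC bytes_emitted=0
After char 2 ('Q'=16): chars_in_quartet=3 acc=0xF710 bytes_emitted=0
After char 3 ('N'=13): chars_in_quartet=4 acc=0x3DC40D -> emit 3D C4 0D, reset; bytes_emitted=3
After char 4 ('D'=3): chars_in_quartet=1 acc=0x3 bytes_emitted=3
After char 5 ('A'=0): chars_in_quartet=2 acc=0xC0 bytes_emitted=3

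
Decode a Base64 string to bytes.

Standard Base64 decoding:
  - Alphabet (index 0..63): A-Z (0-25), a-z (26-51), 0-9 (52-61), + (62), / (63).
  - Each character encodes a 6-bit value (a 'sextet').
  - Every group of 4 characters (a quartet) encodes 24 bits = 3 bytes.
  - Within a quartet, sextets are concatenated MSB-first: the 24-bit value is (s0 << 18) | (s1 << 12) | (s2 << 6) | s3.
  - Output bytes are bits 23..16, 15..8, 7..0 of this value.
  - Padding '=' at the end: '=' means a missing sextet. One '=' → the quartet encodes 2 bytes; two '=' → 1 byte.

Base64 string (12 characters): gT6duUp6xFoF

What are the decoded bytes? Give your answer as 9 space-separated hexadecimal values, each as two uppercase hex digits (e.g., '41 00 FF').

After char 0 ('g'=32): chars_in_quartet=1 acc=0x20 bytes_emitted=0
After char 1 ('T'=19): chars_in_quartet=2 acc=0x813 bytes_emitted=0
After char 2 ('6'=58): chars_in_quartet=3 acc=0x204FA bytes_emitted=0
After char 3 ('d'=29): chars_in_quartet=4 acc=0x813E9D -> emit 81 3E 9D, reset; bytes_emitted=3
After char 4 ('u'=46): chars_in_quartet=1 acc=0x2E bytes_emitted=3
After char 5 ('U'=20): chars_in_quartet=2 acc=0xB94 bytes_emitted=3
After char 6 ('p'=41): chars_in_quartet=3 acc=0x2E529 bytes_emitted=3
After char 7 ('6'=58): chars_in_quartet=4 acc=0xB94A7A -> emit B9 4A 7A, reset; bytes_emitted=6
After char 8 ('x'=49): chars_in_quartet=1 acc=0x31 bytes_emitted=6
After char 9 ('F'=5): chars_in_quartet=2 acc=0xC45 bytes_emitted=6
After char 10 ('o'=40): chars_in_quartet=3 acc=0x31168 bytes_emitted=6
After char 11 ('F'=5): chars_in_quartet=4 acc=0xC45A05 -> emit C4 5A 05, reset; bytes_emitted=9

Answer: 81 3E 9D B9 4A 7A C4 5A 05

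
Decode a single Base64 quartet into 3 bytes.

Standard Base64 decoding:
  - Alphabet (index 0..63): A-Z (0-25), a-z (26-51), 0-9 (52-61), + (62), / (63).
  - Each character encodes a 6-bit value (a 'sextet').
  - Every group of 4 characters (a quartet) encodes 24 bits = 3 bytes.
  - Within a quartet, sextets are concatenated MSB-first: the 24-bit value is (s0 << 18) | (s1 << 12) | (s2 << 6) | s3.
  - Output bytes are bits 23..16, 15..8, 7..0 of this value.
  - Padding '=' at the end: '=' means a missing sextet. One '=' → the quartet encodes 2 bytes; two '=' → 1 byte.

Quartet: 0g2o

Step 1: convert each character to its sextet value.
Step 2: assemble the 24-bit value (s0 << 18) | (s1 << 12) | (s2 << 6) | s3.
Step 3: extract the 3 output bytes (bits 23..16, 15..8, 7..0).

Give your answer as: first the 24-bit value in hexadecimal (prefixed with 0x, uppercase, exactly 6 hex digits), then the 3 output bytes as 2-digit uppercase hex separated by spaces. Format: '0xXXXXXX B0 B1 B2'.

Sextets: 0=52, g=32, 2=54, o=40
24-bit: (52<<18) | (32<<12) | (54<<6) | 40
      = 0xD00000 | 0x020000 | 0x000D80 | 0x000028
      = 0xD20DA8
Bytes: (v>>16)&0xFF=D2, (v>>8)&0xFF=0D, v&0xFF=A8

Answer: 0xD20DA8 D2 0D A8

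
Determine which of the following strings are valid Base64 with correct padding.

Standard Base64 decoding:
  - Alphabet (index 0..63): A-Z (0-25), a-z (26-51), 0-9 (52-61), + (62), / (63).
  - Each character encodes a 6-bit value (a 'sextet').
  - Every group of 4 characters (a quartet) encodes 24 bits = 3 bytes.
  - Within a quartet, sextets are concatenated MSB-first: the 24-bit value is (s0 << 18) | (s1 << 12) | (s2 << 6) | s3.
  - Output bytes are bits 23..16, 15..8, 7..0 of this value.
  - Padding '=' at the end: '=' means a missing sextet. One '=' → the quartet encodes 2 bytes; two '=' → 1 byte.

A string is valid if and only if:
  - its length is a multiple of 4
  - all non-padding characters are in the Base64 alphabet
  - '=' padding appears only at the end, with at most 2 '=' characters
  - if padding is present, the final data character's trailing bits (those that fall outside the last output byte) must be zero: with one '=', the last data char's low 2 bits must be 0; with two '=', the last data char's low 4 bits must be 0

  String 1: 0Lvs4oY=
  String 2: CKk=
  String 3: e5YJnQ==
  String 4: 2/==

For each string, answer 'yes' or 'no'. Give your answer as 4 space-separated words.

String 1: '0Lvs4oY=' → valid
String 2: 'CKk=' → valid
String 3: 'e5YJnQ==' → valid
String 4: '2/==' → invalid (bad trailing bits)

Answer: yes yes yes no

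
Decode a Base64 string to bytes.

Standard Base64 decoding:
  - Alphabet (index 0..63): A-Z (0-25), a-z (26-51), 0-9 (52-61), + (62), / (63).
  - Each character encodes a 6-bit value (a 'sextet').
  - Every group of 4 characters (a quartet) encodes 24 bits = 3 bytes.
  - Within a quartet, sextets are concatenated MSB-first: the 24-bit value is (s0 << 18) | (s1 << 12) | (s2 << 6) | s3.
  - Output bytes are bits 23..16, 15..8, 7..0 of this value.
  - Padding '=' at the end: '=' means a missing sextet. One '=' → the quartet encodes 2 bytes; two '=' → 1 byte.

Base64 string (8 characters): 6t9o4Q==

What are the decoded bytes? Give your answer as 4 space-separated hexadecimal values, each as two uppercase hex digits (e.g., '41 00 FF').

Answer: EA DF 68 E1

Derivation:
After char 0 ('6'=58): chars_in_quartet=1 acc=0x3A bytes_emitted=0
After char 1 ('t'=45): chars_in_quartet=2 acc=0xEAD bytes_emitted=0
After char 2 ('9'=61): chars_in_quartet=3 acc=0x3AB7D bytes_emitted=0
After char 3 ('o'=40): chars_in_quartet=4 acc=0xEADF68 -> emit EA DF 68, reset; bytes_emitted=3
After char 4 ('4'=56): chars_in_quartet=1 acc=0x38 bytes_emitted=3
After char 5 ('Q'=16): chars_in_quartet=2 acc=0xE10 bytes_emitted=3
Padding '==': partial quartet acc=0xE10 -> emit E1; bytes_emitted=4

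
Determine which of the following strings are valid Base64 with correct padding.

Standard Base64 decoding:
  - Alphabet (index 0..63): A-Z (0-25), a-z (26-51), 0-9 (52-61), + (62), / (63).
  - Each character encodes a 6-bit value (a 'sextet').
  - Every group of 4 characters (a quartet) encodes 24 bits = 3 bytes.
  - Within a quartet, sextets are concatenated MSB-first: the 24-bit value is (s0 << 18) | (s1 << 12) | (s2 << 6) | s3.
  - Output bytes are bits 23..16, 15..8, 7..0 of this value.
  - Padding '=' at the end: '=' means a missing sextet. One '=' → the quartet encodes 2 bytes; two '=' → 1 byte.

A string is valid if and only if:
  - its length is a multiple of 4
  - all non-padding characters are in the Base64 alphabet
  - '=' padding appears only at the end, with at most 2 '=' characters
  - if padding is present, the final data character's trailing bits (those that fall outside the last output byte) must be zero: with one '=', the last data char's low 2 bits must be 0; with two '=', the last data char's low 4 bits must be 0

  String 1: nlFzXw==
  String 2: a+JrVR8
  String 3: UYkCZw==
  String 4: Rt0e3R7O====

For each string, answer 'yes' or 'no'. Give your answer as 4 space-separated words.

String 1: 'nlFzXw==' → valid
String 2: 'a+JrVR8' → invalid (len=7 not mult of 4)
String 3: 'UYkCZw==' → valid
String 4: 'Rt0e3R7O====' → invalid (4 pad chars (max 2))

Answer: yes no yes no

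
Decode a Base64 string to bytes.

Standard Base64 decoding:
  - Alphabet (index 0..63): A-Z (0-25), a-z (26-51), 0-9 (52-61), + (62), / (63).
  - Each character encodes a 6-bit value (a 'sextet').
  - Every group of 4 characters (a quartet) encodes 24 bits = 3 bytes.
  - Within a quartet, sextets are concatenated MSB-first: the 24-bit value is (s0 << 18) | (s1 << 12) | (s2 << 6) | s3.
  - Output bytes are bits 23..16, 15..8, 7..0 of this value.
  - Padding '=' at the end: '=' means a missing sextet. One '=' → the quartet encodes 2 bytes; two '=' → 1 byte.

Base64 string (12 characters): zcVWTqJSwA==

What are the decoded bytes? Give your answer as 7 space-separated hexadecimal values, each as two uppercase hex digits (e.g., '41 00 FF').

After char 0 ('z'=51): chars_in_quartet=1 acc=0x33 bytes_emitted=0
After char 1 ('c'=28): chars_in_quartet=2 acc=0xCDC bytes_emitted=0
After char 2 ('V'=21): chars_in_quartet=3 acc=0x33715 bytes_emitted=0
After char 3 ('W'=22): chars_in_quartet=4 acc=0xCDC556 -> emit CD C5 56, reset; bytes_emitted=3
After char 4 ('T'=19): chars_in_quartet=1 acc=0x13 bytes_emitted=3
After char 5 ('q'=42): chars_in_quartet=2 acc=0x4EA bytes_emitted=3
After char 6 ('J'=9): chars_in_quartet=3 acc=0x13A89 bytes_emitted=3
After char 7 ('S'=18): chars_in_quartet=4 acc=0x4EA252 -> emit 4E A2 52, reset; bytes_emitted=6
After char 8 ('w'=48): chars_in_quartet=1 acc=0x30 bytes_emitted=6
After char 9 ('A'=0): chars_in_quartet=2 acc=0xC00 bytes_emitted=6
Padding '==': partial quartet acc=0xC00 -> emit C0; bytes_emitted=7

Answer: CD C5 56 4E A2 52 C0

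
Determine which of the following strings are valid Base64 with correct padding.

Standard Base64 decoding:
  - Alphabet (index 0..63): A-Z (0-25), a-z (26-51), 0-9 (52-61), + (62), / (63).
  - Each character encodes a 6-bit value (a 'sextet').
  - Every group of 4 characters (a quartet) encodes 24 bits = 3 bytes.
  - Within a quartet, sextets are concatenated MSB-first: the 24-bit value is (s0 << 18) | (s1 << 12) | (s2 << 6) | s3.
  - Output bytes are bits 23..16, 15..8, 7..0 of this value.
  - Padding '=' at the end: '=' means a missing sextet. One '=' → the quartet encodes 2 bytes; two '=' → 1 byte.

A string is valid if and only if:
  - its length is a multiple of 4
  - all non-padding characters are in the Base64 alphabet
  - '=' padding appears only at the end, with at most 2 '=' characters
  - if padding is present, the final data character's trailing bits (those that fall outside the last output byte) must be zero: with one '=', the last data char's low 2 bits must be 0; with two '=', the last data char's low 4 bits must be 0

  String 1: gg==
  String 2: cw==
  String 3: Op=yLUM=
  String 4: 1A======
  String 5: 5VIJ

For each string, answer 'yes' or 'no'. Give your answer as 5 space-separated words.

Answer: yes yes no no yes

Derivation:
String 1: 'gg==' → valid
String 2: 'cw==' → valid
String 3: 'Op=yLUM=' → invalid (bad char(s): ['=']; '=' in middle)
String 4: '1A======' → invalid (6 pad chars (max 2))
String 5: '5VIJ' → valid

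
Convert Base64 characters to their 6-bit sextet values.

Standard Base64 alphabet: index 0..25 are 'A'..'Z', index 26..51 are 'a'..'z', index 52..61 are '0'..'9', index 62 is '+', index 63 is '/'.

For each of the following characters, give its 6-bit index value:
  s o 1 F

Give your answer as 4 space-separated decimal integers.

's': a..z range, 26 + ord('s') − ord('a') = 44
'o': a..z range, 26 + ord('o') − ord('a') = 40
'1': 0..9 range, 52 + ord('1') − ord('0') = 53
'F': A..Z range, ord('F') − ord('A') = 5

Answer: 44 40 53 5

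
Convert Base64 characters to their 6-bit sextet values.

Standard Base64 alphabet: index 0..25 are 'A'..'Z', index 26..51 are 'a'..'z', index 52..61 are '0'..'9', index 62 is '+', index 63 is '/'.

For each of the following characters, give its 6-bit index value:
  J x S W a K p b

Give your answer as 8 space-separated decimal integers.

'J': A..Z range, ord('J') − ord('A') = 9
'x': a..z range, 26 + ord('x') − ord('a') = 49
'S': A..Z range, ord('S') − ord('A') = 18
'W': A..Z range, ord('W') − ord('A') = 22
'a': a..z range, 26 + ord('a') − ord('a') = 26
'K': A..Z range, ord('K') − ord('A') = 10
'p': a..z range, 26 + ord('p') − ord('a') = 41
'b': a..z range, 26 + ord('b') − ord('a') = 27

Answer: 9 49 18 22 26 10 41 27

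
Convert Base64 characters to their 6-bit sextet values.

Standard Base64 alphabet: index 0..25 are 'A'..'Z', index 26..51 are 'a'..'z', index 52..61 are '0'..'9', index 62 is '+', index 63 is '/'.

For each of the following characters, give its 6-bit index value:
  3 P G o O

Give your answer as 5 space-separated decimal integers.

'3': 0..9 range, 52 + ord('3') − ord('0') = 55
'P': A..Z range, ord('P') − ord('A') = 15
'G': A..Z range, ord('G') − ord('A') = 6
'o': a..z range, 26 + ord('o') − ord('a') = 40
'O': A..Z range, ord('O') − ord('A') = 14

Answer: 55 15 6 40 14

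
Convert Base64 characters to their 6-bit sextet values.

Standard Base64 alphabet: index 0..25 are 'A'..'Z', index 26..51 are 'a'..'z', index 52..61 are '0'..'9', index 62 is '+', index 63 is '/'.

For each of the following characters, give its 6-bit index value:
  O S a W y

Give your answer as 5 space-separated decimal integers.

'O': A..Z range, ord('O') − ord('A') = 14
'S': A..Z range, ord('S') − ord('A') = 18
'a': a..z range, 26 + ord('a') − ord('a') = 26
'W': A..Z range, ord('W') − ord('A') = 22
'y': a..z range, 26 + ord('y') − ord('a') = 50

Answer: 14 18 26 22 50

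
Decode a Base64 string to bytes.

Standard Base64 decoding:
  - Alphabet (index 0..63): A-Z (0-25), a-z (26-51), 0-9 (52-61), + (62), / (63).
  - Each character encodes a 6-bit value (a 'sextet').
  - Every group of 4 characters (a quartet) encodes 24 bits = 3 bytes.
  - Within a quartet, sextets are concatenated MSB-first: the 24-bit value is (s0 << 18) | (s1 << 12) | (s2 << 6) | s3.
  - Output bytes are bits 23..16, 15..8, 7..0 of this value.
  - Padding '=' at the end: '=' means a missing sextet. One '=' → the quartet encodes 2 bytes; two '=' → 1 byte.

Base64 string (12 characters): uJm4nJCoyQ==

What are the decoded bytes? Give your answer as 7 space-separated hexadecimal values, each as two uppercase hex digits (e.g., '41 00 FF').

After char 0 ('u'=46): chars_in_quartet=1 acc=0x2E bytes_emitted=0
After char 1 ('J'=9): chars_in_quartet=2 acc=0xB89 bytes_emitted=0
After char 2 ('m'=38): chars_in_quartet=3 acc=0x2E266 bytes_emitted=0
After char 3 ('4'=56): chars_in_quartet=4 acc=0xB899B8 -> emit B8 99 B8, reset; bytes_emitted=3
After char 4 ('n'=39): chars_in_quartet=1 acc=0x27 bytes_emitted=3
After char 5 ('J'=9): chars_in_quartet=2 acc=0x9C9 bytes_emitted=3
After char 6 ('C'=2): chars_in_quartet=3 acc=0x27242 bytes_emitted=3
After char 7 ('o'=40): chars_in_quartet=4 acc=0x9C90A8 -> emit 9C 90 A8, reset; bytes_emitted=6
After char 8 ('y'=50): chars_in_quartet=1 acc=0x32 bytes_emitted=6
After char 9 ('Q'=16): chars_in_quartet=2 acc=0xC90 bytes_emitted=6
Padding '==': partial quartet acc=0xC90 -> emit C9; bytes_emitted=7

Answer: B8 99 B8 9C 90 A8 C9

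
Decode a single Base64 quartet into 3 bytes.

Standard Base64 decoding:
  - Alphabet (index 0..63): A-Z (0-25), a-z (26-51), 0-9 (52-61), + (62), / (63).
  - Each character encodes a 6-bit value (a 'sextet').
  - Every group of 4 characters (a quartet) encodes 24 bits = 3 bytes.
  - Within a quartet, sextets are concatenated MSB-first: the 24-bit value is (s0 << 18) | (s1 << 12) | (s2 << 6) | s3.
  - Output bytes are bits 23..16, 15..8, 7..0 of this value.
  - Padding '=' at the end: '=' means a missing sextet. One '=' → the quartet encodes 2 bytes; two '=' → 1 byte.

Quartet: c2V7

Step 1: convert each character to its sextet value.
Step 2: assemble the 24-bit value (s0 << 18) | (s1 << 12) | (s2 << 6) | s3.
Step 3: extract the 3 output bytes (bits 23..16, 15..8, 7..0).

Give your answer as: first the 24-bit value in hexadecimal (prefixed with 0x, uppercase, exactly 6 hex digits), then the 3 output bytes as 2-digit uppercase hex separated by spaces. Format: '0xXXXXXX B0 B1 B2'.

Answer: 0x73657B 73 65 7B

Derivation:
Sextets: c=28, 2=54, V=21, 7=59
24-bit: (28<<18) | (54<<12) | (21<<6) | 59
      = 0x700000 | 0x036000 | 0x000540 | 0x00003B
      = 0x73657B
Bytes: (v>>16)&0xFF=73, (v>>8)&0xFF=65, v&0xFF=7B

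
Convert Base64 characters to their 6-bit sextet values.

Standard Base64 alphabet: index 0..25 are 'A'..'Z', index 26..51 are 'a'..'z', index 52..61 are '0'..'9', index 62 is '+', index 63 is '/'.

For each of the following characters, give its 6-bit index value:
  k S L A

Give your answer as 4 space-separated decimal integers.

Answer: 36 18 11 0

Derivation:
'k': a..z range, 26 + ord('k') − ord('a') = 36
'S': A..Z range, ord('S') − ord('A') = 18
'L': A..Z range, ord('L') − ord('A') = 11
'A': A..Z range, ord('A') − ord('A') = 0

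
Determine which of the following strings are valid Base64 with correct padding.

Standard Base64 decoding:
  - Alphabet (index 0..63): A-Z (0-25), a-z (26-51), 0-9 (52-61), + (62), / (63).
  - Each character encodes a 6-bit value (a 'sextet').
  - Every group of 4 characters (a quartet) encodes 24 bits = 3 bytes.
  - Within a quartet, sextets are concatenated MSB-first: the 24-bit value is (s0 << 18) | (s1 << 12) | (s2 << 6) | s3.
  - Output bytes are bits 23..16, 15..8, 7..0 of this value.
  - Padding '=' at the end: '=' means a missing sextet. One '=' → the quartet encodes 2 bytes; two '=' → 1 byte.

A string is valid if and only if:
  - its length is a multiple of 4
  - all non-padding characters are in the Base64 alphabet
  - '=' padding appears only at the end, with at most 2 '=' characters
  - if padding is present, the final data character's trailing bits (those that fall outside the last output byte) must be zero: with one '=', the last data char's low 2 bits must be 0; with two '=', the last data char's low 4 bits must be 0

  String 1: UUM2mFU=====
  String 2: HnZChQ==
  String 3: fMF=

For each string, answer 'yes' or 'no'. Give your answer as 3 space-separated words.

String 1: 'UUM2mFU=====' → invalid (5 pad chars (max 2))
String 2: 'HnZChQ==' → valid
String 3: 'fMF=' → invalid (bad trailing bits)

Answer: no yes no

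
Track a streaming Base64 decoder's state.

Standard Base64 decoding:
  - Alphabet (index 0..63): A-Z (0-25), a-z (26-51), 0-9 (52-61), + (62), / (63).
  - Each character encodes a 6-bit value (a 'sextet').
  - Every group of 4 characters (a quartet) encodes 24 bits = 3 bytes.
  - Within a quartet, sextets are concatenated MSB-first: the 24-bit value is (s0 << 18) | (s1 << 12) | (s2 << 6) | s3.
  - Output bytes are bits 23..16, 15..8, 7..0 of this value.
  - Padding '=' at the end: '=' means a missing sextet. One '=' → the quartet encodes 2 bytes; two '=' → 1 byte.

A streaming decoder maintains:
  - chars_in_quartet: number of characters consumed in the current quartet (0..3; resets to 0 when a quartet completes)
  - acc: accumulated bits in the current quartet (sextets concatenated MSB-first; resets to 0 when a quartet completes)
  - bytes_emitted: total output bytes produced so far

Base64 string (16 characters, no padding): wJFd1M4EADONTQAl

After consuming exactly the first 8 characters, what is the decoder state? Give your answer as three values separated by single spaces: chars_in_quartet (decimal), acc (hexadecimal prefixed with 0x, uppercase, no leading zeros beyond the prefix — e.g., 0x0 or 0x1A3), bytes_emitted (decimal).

Answer: 0 0x0 6

Derivation:
After char 0 ('w'=48): chars_in_quartet=1 acc=0x30 bytes_emitted=0
After char 1 ('J'=9): chars_in_quartet=2 acc=0xC09 bytes_emitted=0
After char 2 ('F'=5): chars_in_quartet=3 acc=0x30245 bytes_emitted=0
After char 3 ('d'=29): chars_in_quartet=4 acc=0xC0915D -> emit C0 91 5D, reset; bytes_emitted=3
After char 4 ('1'=53): chars_in_quartet=1 acc=0x35 bytes_emitted=3
After char 5 ('M'=12): chars_in_quartet=2 acc=0xD4C bytes_emitted=3
After char 6 ('4'=56): chars_in_quartet=3 acc=0x35338 bytes_emitted=3
After char 7 ('E'=4): chars_in_quartet=4 acc=0xD4CE04 -> emit D4 CE 04, reset; bytes_emitted=6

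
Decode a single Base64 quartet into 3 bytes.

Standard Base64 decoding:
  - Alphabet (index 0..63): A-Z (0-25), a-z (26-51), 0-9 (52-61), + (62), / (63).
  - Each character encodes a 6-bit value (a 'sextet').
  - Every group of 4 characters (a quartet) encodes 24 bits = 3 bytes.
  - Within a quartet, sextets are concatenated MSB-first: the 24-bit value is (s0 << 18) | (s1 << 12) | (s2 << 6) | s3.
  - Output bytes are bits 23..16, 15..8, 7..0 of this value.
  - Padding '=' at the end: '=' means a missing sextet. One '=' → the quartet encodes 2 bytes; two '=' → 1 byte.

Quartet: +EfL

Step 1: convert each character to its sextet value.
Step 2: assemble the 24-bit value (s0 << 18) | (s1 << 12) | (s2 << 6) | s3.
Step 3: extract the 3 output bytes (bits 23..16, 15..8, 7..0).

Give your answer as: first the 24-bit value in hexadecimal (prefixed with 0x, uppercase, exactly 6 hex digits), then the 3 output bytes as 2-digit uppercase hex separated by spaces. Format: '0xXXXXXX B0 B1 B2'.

Sextets: +=62, E=4, f=31, L=11
24-bit: (62<<18) | (4<<12) | (31<<6) | 11
      = 0xF80000 | 0x004000 | 0x0007C0 | 0x00000B
      = 0xF847CB
Bytes: (v>>16)&0xFF=F8, (v>>8)&0xFF=47, v&0xFF=CB

Answer: 0xF847CB F8 47 CB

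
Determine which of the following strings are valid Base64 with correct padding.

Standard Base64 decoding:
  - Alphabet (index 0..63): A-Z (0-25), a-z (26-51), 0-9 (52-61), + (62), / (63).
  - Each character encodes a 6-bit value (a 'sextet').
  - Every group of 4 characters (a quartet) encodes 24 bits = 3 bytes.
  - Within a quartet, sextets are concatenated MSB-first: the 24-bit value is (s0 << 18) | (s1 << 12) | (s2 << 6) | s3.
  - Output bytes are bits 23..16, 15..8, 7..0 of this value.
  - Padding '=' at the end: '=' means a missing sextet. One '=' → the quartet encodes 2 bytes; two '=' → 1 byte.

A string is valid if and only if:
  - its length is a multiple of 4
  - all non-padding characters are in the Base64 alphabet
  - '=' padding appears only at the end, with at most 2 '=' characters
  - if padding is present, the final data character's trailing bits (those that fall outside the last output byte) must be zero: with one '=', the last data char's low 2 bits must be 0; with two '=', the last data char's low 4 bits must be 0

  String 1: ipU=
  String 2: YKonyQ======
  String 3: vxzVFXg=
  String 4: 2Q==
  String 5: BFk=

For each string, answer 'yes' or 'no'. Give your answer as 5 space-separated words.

Answer: yes no yes yes yes

Derivation:
String 1: 'ipU=' → valid
String 2: 'YKonyQ======' → invalid (6 pad chars (max 2))
String 3: 'vxzVFXg=' → valid
String 4: '2Q==' → valid
String 5: 'BFk=' → valid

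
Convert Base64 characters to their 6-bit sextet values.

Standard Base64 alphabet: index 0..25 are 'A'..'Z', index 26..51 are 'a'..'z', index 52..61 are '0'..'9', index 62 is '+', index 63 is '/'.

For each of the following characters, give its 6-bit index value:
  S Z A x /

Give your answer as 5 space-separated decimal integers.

'S': A..Z range, ord('S') − ord('A') = 18
'Z': A..Z range, ord('Z') − ord('A') = 25
'A': A..Z range, ord('A') − ord('A') = 0
'x': a..z range, 26 + ord('x') − ord('a') = 49
'/': index 63

Answer: 18 25 0 49 63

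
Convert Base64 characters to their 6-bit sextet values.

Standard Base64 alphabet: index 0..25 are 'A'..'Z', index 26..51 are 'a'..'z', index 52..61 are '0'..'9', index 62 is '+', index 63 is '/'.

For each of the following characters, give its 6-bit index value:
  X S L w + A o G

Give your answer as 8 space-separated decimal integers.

'X': A..Z range, ord('X') − ord('A') = 23
'S': A..Z range, ord('S') − ord('A') = 18
'L': A..Z range, ord('L') − ord('A') = 11
'w': a..z range, 26 + ord('w') − ord('a') = 48
'+': index 62
'A': A..Z range, ord('A') − ord('A') = 0
'o': a..z range, 26 + ord('o') − ord('a') = 40
'G': A..Z range, ord('G') − ord('A') = 6

Answer: 23 18 11 48 62 0 40 6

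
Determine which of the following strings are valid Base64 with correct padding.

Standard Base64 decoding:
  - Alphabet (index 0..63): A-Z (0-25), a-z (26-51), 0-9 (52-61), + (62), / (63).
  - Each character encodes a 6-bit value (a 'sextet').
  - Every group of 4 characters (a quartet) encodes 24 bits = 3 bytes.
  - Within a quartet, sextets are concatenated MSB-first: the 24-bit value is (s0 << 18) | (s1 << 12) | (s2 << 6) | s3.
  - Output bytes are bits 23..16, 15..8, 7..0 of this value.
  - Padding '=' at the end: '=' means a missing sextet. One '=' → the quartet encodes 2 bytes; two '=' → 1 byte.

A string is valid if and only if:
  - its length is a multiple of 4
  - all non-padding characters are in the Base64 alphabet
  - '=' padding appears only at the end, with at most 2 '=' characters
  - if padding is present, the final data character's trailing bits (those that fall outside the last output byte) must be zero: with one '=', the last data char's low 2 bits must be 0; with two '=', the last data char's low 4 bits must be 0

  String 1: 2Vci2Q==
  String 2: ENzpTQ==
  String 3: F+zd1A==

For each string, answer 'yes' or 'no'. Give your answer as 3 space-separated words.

String 1: '2Vci2Q==' → valid
String 2: 'ENzpTQ==' → valid
String 3: 'F+zd1A==' → valid

Answer: yes yes yes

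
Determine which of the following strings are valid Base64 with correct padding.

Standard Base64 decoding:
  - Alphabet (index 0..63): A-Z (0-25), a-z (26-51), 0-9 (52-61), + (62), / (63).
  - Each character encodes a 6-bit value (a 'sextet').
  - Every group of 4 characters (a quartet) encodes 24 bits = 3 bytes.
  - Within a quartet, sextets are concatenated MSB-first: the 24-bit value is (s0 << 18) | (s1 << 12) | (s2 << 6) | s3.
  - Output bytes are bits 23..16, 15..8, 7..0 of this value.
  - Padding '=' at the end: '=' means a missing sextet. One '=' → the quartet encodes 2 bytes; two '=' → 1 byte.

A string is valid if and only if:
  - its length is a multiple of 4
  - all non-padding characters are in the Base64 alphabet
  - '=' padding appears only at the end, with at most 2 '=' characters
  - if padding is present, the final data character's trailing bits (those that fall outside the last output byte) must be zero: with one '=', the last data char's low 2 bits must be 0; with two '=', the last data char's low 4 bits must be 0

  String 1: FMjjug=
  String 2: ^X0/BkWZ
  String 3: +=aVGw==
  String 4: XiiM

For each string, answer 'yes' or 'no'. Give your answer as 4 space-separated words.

Answer: no no no yes

Derivation:
String 1: 'FMjjug=' → invalid (len=7 not mult of 4)
String 2: '^X0/BkWZ' → invalid (bad char(s): ['^'])
String 3: '+=aVGw==' → invalid (bad char(s): ['=']; '=' in middle)
String 4: 'XiiM' → valid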